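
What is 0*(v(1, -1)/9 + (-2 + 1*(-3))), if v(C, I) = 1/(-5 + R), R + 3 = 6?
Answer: 0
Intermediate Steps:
R = 3 (R = -3 + 6 = 3)
v(C, I) = -1/2 (v(C, I) = 1/(-5 + 3) = 1/(-2) = -1/2)
0*(v(1, -1)/9 + (-2 + 1*(-3))) = 0*(-1/2/9 + (-2 + 1*(-3))) = 0*(-1/2*1/9 + (-2 - 3)) = 0*(-1/18 - 5) = 0*(-91/18) = 0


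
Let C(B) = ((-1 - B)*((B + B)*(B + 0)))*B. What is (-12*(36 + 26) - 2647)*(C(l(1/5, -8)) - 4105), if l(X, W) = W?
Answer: 38226743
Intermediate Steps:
C(B) = 2*B**3*(-1 - B) (C(B) = ((-1 - B)*((2*B)*B))*B = ((-1 - B)*(2*B**2))*B = (2*B**2*(-1 - B))*B = 2*B**3*(-1 - B))
(-12*(36 + 26) - 2647)*(C(l(1/5, -8)) - 4105) = (-12*(36 + 26) - 2647)*(2*(-8)**3*(-1 - 1*(-8)) - 4105) = (-12*62 - 2647)*(2*(-512)*(-1 + 8) - 4105) = (-744 - 2647)*(2*(-512)*7 - 4105) = -3391*(-7168 - 4105) = -3391*(-11273) = 38226743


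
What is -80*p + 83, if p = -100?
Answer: 8083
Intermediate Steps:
-80*p + 83 = -80*(-100) + 83 = 8000 + 83 = 8083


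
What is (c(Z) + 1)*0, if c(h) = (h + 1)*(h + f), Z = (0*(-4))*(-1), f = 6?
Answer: 0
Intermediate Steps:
Z = 0 (Z = 0*(-1) = 0)
c(h) = (1 + h)*(6 + h) (c(h) = (h + 1)*(h + 6) = (1 + h)*(6 + h))
(c(Z) + 1)*0 = ((6 + 0**2 + 7*0) + 1)*0 = ((6 + 0 + 0) + 1)*0 = (6 + 1)*0 = 7*0 = 0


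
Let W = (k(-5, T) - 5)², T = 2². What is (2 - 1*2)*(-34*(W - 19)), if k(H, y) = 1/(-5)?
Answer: 0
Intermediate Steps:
T = 4
k(H, y) = -⅕
W = 676/25 (W = (-⅕ - 5)² = (-26/5)² = 676/25 ≈ 27.040)
(2 - 1*2)*(-34*(W - 19)) = (2 - 1*2)*(-34*(676/25 - 19)) = (2 - 2)*(-34*201/25) = 0*(-6834/25) = 0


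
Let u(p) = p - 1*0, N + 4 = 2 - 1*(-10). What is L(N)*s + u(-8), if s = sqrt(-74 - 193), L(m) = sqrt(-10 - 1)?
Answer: -8 - sqrt(2937) ≈ -62.194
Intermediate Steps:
N = 8 (N = -4 + (2 - 1*(-10)) = -4 + (2 + 10) = -4 + 12 = 8)
L(m) = I*sqrt(11) (L(m) = sqrt(-11) = I*sqrt(11))
u(p) = p (u(p) = p + 0 = p)
s = I*sqrt(267) (s = sqrt(-267) = I*sqrt(267) ≈ 16.34*I)
L(N)*s + u(-8) = (I*sqrt(11))*(I*sqrt(267)) - 8 = -sqrt(2937) - 8 = -8 - sqrt(2937)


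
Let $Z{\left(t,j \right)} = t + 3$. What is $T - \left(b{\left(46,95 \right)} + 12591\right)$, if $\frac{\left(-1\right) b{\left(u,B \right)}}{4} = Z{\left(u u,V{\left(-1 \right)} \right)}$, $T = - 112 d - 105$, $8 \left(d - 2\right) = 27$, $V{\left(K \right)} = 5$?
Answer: $-4822$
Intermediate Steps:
$d = \frac{43}{8}$ ($d = 2 + \frac{1}{8} \cdot 27 = 2 + \frac{27}{8} = \frac{43}{8} \approx 5.375$)
$Z{\left(t,j \right)} = 3 + t$
$T = -707$ ($T = \left(-112\right) \frac{43}{8} - 105 = -602 - 105 = -707$)
$b{\left(u,B \right)} = -12 - 4 u^{2}$ ($b{\left(u,B \right)} = - 4 \left(3 + u u\right) = - 4 \left(3 + u^{2}\right) = -12 - 4 u^{2}$)
$T - \left(b{\left(46,95 \right)} + 12591\right) = -707 - \left(\left(-12 - 4 \cdot 46^{2}\right) + 12591\right) = -707 - \left(\left(-12 - 8464\right) + 12591\right) = -707 - \left(-8476 + 12591\right) = -707 - 4115 = -4822$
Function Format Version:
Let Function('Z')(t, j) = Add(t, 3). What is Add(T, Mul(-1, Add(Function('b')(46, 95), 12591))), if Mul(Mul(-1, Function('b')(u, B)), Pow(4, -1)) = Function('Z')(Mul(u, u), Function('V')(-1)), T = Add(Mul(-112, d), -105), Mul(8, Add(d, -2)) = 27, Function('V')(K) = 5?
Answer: -4822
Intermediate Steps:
d = Rational(43, 8) (d = Add(2, Mul(Rational(1, 8), 27)) = Add(2, Rational(27, 8)) = Rational(43, 8) ≈ 5.3750)
Function('Z')(t, j) = Add(3, t)
T = -707 (T = Add(Mul(-112, Rational(43, 8)), -105) = Add(-602, -105) = -707)
Function('b')(u, B) = Add(-12, Mul(-4, Pow(u, 2))) (Function('b')(u, B) = Mul(-4, Add(3, Mul(u, u))) = Mul(-4, Add(3, Pow(u, 2))) = Add(-12, Mul(-4, Pow(u, 2))))
Add(T, Mul(-1, Add(Function('b')(46, 95), 12591))) = Add(-707, Mul(-1, Add(Add(-12, Mul(-4, Pow(46, 2))), 12591))) = Add(-707, Mul(-1, Add(Add(-12, Mul(-4, 2116)), 12591))) = Add(-707, Mul(-1, Add(Add(-12, -8464), 12591))) = Add(-707, Mul(-1, Add(-8476, 12591))) = Add(-707, Mul(-1, 4115)) = Add(-707, -4115) = -4822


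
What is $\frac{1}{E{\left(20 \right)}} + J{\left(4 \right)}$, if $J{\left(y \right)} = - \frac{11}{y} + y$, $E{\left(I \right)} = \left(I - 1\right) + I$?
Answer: $\frac{199}{156} \approx 1.2756$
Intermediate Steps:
$E{\left(I \right)} = -1 + 2 I$ ($E{\left(I \right)} = \left(-1 + I\right) + I = -1 + 2 I$)
$J{\left(y \right)} = y - \frac{11}{y}$
$\frac{1}{E{\left(20 \right)}} + J{\left(4 \right)} = \frac{1}{-1 + 2 \cdot 20} + \left(4 - \frac{11}{4}\right) = \frac{1}{-1 + 40} + \left(4 - \frac{11}{4}\right) = \frac{1}{39} + \left(4 - \frac{11}{4}\right) = \frac{1}{39} + \frac{5}{4} = \frac{199}{156}$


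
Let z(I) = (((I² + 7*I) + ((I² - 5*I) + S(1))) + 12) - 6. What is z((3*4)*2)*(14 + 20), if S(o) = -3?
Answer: 40902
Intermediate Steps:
z(I) = 3 + 2*I + 2*I² (z(I) = (((I² + 7*I) + ((I² - 5*I) - 3)) + 12) - 6 = (((I² + 7*I) + (-3 + I² - 5*I)) + 12) - 6 = ((-3 + 2*I + 2*I²) + 12) - 6 = (9 + 2*I + 2*I²) - 6 = 3 + 2*I + 2*I²)
z((3*4)*2)*(14 + 20) = (3 + 2*((3*4)*2) + 2*((3*4)*2)²)*(14 + 20) = (3 + 2*(12*2) + 2*(12*2)²)*34 = (3 + 2*24 + 2*24²)*34 = (3 + 48 + 2*576)*34 = (3 + 48 + 1152)*34 = 1203*34 = 40902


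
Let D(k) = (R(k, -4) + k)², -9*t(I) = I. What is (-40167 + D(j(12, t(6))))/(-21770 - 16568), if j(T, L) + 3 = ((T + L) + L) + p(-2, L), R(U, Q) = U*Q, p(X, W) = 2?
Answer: 19663/19169 ≈ 1.0258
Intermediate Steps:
R(U, Q) = Q*U
t(I) = -I/9
j(T, L) = -1 + T + 2*L (j(T, L) = -3 + (((T + L) + L) + 2) = -3 + (((L + T) + L) + 2) = -3 + ((T + 2*L) + 2) = -3 + (2 + T + 2*L) = -1 + T + 2*L)
D(k) = 9*k² (D(k) = (-4*k + k)² = (-3*k)² = 9*k²)
(-40167 + D(j(12, t(6))))/(-21770 - 16568) = (-40167 + 9*(-1 + 12 + 2*(-⅑*6))²)/(-21770 - 16568) = (-40167 + 9*(-1 + 12 + 2*(-⅔))²)/(-38338) = (-40167 + 9*(-1 + 12 - 4/3)²)*(-1/38338) = (-40167 + 9*(29/3)²)*(-1/38338) = (-40167 + 9*(841/9))*(-1/38338) = (-40167 + 841)*(-1/38338) = -39326*(-1/38338) = 19663/19169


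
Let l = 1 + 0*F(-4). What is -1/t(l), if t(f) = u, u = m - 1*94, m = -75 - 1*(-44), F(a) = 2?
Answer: 1/125 ≈ 0.0080000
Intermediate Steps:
m = -31 (m = -75 + 44 = -31)
l = 1 (l = 1 + 0*2 = 1 + 0 = 1)
u = -125 (u = -31 - 1*94 = -31 - 94 = -125)
t(f) = -125
-1/t(l) = -1/(-125) = -1*(-1/125) = 1/125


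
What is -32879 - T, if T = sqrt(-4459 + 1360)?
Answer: -32879 - I*sqrt(3099) ≈ -32879.0 - 55.669*I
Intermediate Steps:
T = I*sqrt(3099) (T = sqrt(-3099) = I*sqrt(3099) ≈ 55.669*I)
-32879 - T = -32879 - I*sqrt(3099)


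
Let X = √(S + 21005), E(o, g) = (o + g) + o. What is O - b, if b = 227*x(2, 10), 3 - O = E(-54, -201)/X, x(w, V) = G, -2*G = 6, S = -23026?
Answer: 684 - 309*I*√2021/2021 ≈ 684.0 - 6.8735*I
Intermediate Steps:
G = -3 (G = -½*6 = -3)
E(o, g) = g + 2*o (E(o, g) = (g + o) + o = g + 2*o)
x(w, V) = -3
X = I*√2021 (X = √(-23026 + 21005) = √(-2021) = I*√2021 ≈ 44.956*I)
O = 3 - 309*I*√2021/2021 (O = 3 - (-201 + 2*(-54))/(I*√2021) = 3 - (-201 - 108)*(-I*√2021/2021) = 3 - (-309)*(-I*√2021/2021) = 3 - 309*I*√2021/2021 ≈ 3.0 - 6.8735*I)
b = -681 (b = 227*(-3) = -681)
O - b = (3 - 309*I*√2021/2021) - 1*(-681) = (3 - 309*I*√2021/2021) + 681 = 684 - 309*I*√2021/2021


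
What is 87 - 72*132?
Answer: -9417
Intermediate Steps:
87 - 72*132 = 87 - 9504 = -9417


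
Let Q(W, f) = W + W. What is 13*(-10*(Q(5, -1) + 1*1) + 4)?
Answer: -1378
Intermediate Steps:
Q(W, f) = 2*W
13*(-10*(Q(5, -1) + 1*1) + 4) = 13*(-10*(2*5 + 1*1) + 4) = 13*(-10*(10 + 1) + 4) = 13*(-10*11 + 4) = 13*(-110 + 4) = 13*(-106) = -1378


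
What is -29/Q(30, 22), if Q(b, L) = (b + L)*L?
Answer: -29/1144 ≈ -0.025350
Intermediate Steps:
Q(b, L) = L*(L + b) (Q(b, L) = (L + b)*L = L*(L + b))
-29/Q(30, 22) = -29*1/(22*(22 + 30)) = -29/(22*52) = -29/1144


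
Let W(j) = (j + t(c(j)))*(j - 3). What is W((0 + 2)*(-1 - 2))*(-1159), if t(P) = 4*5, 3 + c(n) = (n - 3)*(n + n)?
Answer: 146034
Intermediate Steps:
c(n) = -3 + 2*n*(-3 + n) (c(n) = -3 + (n - 3)*(n + n) = -3 + (-3 + n)*(2*n) = -3 + 2*n*(-3 + n))
t(P) = 20
W(j) = (-3 + j)*(20 + j) (W(j) = (j + 20)*(j - 3) = (20 + j)*(-3 + j) = (-3 + j)*(20 + j))
W((0 + 2)*(-1 - 2))*(-1159) = (-60 + ((0 + 2)*(-1 - 2))**2 + 17*((0 + 2)*(-1 - 2)))*(-1159) = (-60 + (2*(-3))**2 + 17*(2*(-3)))*(-1159) = (-60 + (-6)**2 + 17*(-6))*(-1159) = (-60 + 36 - 102)*(-1159) = -126*(-1159) = 146034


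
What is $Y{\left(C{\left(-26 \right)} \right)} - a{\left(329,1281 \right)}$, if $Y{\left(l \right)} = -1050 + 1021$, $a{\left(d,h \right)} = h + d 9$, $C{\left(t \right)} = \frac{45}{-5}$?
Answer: $-4271$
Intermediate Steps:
$C{\left(t \right)} = -9$ ($C{\left(t \right)} = 45 \left(- \frac{1}{5}\right) = -9$)
$a{\left(d,h \right)} = h + 9 d$
$Y{\left(l \right)} = -29$
$Y{\left(C{\left(-26 \right)} \right)} - a{\left(329,1281 \right)} = -29 - \left(1281 + 9 \cdot 329\right) = -29 - \left(1281 + 2961\right) = -29 - 4242 = -4271$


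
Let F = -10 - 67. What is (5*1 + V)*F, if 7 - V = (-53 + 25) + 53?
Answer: 1001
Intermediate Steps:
F = -77
V = -18 (V = 7 - ((-53 + 25) + 53) = 7 - (-28 + 53) = 7 - 1*25 = 7 - 25 = -18)
(5*1 + V)*F = (5*1 - 18)*(-77) = (5 - 18)*(-77) = -13*(-77) = 1001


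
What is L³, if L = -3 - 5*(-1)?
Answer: 8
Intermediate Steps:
L = 2 (L = -3 + 5 = 2)
L³ = 2³ = 8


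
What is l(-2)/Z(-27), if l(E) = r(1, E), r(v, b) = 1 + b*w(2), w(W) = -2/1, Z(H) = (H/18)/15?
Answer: -50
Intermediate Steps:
Z(H) = H/270 (Z(H) = (H*(1/18))*(1/15) = (H/18)*(1/15) = H/270)
w(W) = -2 (w(W) = -2*1 = -2)
r(v, b) = 1 - 2*b (r(v, b) = 1 + b*(-2) = 1 - 2*b)
l(E) = 1 - 2*E
l(-2)/Z(-27) = (1 - 2*(-2))/(((1/270)*(-27))) = (1 + 4)/(-⅒) = 5*(-10) = -50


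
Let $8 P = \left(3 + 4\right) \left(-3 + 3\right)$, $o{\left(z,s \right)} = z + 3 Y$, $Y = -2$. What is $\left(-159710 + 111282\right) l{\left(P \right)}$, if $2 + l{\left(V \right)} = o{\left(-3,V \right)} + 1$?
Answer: $484280$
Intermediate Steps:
$o{\left(z,s \right)} = -6 + z$ ($o{\left(z,s \right)} = z + 3 \left(-2\right) = z - 6 = -6 + z$)
$P = 0$ ($P = \frac{\left(3 + 4\right) \left(-3 + 3\right)}{8} = \frac{7 \cdot 0}{8} = \frac{1}{8} \cdot 0 = 0$)
$l{\left(V \right)} = -10$ ($l{\left(V \right)} = -2 + \left(\left(-6 - 3\right) + 1\right) = -2 + \left(-9 + 1\right) = -2 - 8 = -10$)
$\left(-159710 + 111282\right) l{\left(P \right)} = \left(-159710 + 111282\right) \left(-10\right) = \left(-48428\right) \left(-10\right) = 484280$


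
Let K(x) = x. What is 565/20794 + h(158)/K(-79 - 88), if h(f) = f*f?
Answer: -519007061/3472598 ≈ -149.46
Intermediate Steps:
h(f) = f²
565/20794 + h(158)/K(-79 - 88) = 565/20794 + 158²/(-79 - 88) = 565*(1/20794) + 24964/(-167) = 565/20794 + 24964*(-1/167) = 565/20794 - 24964/167 = -519007061/3472598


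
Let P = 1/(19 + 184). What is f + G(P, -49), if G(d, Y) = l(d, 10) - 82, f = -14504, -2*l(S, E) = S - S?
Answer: -14586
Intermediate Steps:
l(S, E) = 0 (l(S, E) = -(S - S)/2 = -1/2*0 = 0)
P = 1/203 ≈ 0.0049261
G(d, Y) = -82 (G(d, Y) = 0 - 82 = -82)
f + G(P, -49) = -14504 - 82 = -14586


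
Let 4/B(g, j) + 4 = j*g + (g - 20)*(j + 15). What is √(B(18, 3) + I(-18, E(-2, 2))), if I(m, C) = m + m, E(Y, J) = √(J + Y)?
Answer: 5*I*√70/7 ≈ 5.9761*I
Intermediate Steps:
I(m, C) = 2*m
B(g, j) = 4/(-4 + g*j + (-20 + g)*(15 + j)) (B(g, j) = 4/(-4 + (j*g + (g - 20)*(j + 15))) = 4/(-4 + (g*j + (-20 + g)*(15 + j))) = 4/(-4 + g*j + (-20 + g)*(15 + j)))
√(B(18, 3) + I(-18, E(-2, 2))) = √(4/(-304 - 20*3 + 15*18 + 2*18*3) + 2*(-18)) = √(4/(-304 - 60 + 270 + 108) - 36) = √(4/14 - 36) = √(4*(1/14) - 36) = √(2/7 - 36) = √(-250/7) = 5*I*√70/7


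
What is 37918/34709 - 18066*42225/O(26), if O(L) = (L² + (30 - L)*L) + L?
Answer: -13238636832371/13987727 ≈ -9.4645e+5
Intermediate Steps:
O(L) = L + L² + L*(30 - L) (O(L) = (L² + L*(30 - L)) + L = L + L² + L*(30 - L))
37918/34709 - 18066*42225/O(26) = 37918/34709 - 18066/((31*26)/42225) = 37918*(1/34709) - 18066/(806*(1/42225)) = 37918/34709 - 18066/806/42225 = 37918/34709 - 18066*42225/806 = 37918/34709 - 381418425/403 = -13238636832371/13987727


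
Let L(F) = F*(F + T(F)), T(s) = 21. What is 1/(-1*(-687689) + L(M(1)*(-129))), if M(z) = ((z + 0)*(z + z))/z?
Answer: 1/748835 ≈ 1.3354e-6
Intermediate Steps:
M(z) = 2*z (M(z) = (z*(2*z))/z = (2*z²)/z = 2*z)
L(F) = F*(21 + F) (L(F) = F*(F + 21) = F*(21 + F))
1/(-1*(-687689) + L(M(1)*(-129))) = 1/(-1*(-687689) + ((2*1)*(-129))*(21 + (2*1)*(-129))) = 1/(687689 + (2*(-129))*(21 + 2*(-129))) = 1/(687689 - 258*(21 - 258)) = 1/(687689 - 258*(-237)) = 1/(687689 + 61146) = 1/748835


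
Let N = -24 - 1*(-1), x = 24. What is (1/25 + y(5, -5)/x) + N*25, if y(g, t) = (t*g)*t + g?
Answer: -170863/300 ≈ -569.54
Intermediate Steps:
y(g, t) = g + g*t² (y(g, t) = (g*t)*t + g = g*t² + g = g + g*t²)
N = -23 (N = -24 + 1 = -23)
(1/25 + y(5, -5)/x) + N*25 = (1/25 + (5*(1 + (-5)²))/24) - 23*25 = (1*(1/25) + (5*(1 + 25))*(1/24)) - 575 = (1/25 + (5*26)*(1/24)) - 575 = (1/25 + 130*(1/24)) - 575 = (1/25 + 65/12) - 575 = 1637/300 - 575 = -170863/300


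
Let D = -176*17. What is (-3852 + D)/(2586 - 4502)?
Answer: 1711/479 ≈ 3.5720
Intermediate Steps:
D = -2992
(-3852 + D)/(2586 - 4502) = (-3852 - 2992)/(2586 - 4502) = -6844/(-1916) = -6844*(-1/1916) = 1711/479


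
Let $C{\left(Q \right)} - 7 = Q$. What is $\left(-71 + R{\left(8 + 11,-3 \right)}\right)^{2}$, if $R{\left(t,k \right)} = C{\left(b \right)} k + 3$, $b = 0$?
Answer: $7921$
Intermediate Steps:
$C{\left(Q \right)} = 7 + Q$
$R{\left(t,k \right)} = 3 + 7 k$ ($R{\left(t,k \right)} = \left(7 + 0\right) k + 3 = 7 k + 3 = 3 + 7 k$)
$\left(-71 + R{\left(8 + 11,-3 \right)}\right)^{2} = \left(-71 + \left(3 + 7 \left(-3\right)\right)\right)^{2} = \left(-71 + \left(3 - 21\right)\right)^{2} = \left(-71 - 18\right)^{2} = \left(-89\right)^{2} = 7921$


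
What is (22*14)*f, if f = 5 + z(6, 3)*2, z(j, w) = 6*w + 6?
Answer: 16324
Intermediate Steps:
z(j, w) = 6 + 6*w
f = 53 (f = 5 + (6 + 6*3)*2 = 5 + (6 + 18)*2 = 5 + 24*2 = 5 + 48 = 53)
(22*14)*f = (22*14)*53 = 308*53 = 16324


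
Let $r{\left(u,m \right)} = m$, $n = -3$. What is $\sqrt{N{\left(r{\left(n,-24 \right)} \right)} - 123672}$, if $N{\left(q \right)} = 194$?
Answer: $i \sqrt{123478} \approx 351.39 i$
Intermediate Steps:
$\sqrt{N{\left(r{\left(n,-24 \right)} \right)} - 123672} = \sqrt{194 - 123672} = \sqrt{-123478} = i \sqrt{123478}$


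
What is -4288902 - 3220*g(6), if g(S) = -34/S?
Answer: -12811966/3 ≈ -4.2707e+6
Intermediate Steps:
-4288902 - 3220*g(6) = -4288902 - (-109480)/6 = -4288902 - 3220*(-17/3) = -4288902 + 54740/3 = -12811966/3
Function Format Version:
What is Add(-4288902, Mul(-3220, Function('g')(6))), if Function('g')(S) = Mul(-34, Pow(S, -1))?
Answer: Rational(-12811966, 3) ≈ -4.2707e+6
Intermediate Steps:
Add(-4288902, Mul(-3220, Function('g')(6))) = Add(-4288902, Mul(-3220, Mul(-34, Pow(6, -1)))) = Add(-4288902, Mul(-3220, Mul(-34, Rational(1, 6)))) = Add(-4288902, Mul(-3220, Rational(-17, 3))) = Add(-4288902, Rational(54740, 3)) = Rational(-12811966, 3)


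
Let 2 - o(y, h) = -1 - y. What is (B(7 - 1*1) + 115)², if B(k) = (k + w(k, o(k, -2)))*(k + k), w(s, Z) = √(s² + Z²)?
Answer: 51817 + 13464*√13 ≈ 1.0036e+5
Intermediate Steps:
o(y, h) = 3 + y (o(y, h) = 2 - (-1 - y) = 2 + (1 + y) = 3 + y)
w(s, Z) = √(Z² + s²)
B(k) = 2*k*(k + √(k² + (3 + k)²)) (B(k) = (k + √((3 + k)² + k²))*(k + k) = (k + √(k² + (3 + k)²))*(2*k) = 2*k*(k + √(k² + (3 + k)²)))
(B(7 - 1*1) + 115)² = (2*(7 - 1*1)*((7 - 1*1) + √((7 - 1*1)² + (3 + (7 - 1*1))²)) + 115)² = (2*(7 - 1)*((7 - 1) + √((7 - 1)² + (3 + (7 - 1))²)) + 115)² = (2*6*(6 + √(6² + (3 + 6)²)) + 115)² = (2*6*(6 + √(36 + 9²)) + 115)² = (2*6*(6 + √(36 + 81)) + 115)² = (2*6*(6 + √117) + 115)² = (2*6*(6 + 3*√13) + 115)² = ((72 + 36*√13) + 115)² = (187 + 36*√13)²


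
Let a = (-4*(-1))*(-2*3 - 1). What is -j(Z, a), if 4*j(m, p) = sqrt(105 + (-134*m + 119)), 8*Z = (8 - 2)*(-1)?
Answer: -sqrt(1298)/8 ≈ -4.5035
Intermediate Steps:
Z = -3/4 (Z = ((8 - 2)*(-1))/8 = (6*(-1))/8 = (1/8)*(-6) = -3/4 ≈ -0.75000)
a = -28 (a = 4*(-6 - 1) = 4*(-7) = -28)
j(m, p) = sqrt(224 - 134*m)/4 (j(m, p) = sqrt(105 + (-134*m + 119))/4 = sqrt(105 + (119 - 134*m))/4 = sqrt(224 - 134*m)/4)
-j(Z, a) = -sqrt(224 - 134*(-3/4))/4 = -sqrt(224 + 201/2)/4 = -sqrt(649/2)/4 = -sqrt(1298)/2/4 = -sqrt(1298)/8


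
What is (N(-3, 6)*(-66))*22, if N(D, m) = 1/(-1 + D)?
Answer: 363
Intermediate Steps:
(N(-3, 6)*(-66))*22 = (-66/(-1 - 3))*22 = (-66/(-4))*22 = -¼*(-66)*22 = (33/2)*22 = 363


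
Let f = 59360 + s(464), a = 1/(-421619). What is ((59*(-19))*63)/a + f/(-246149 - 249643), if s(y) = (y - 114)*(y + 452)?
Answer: 1845337739481943/61974 ≈ 2.9776e+10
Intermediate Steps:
s(y) = (-114 + y)*(452 + y)
a = -1/421619 ≈ -2.3718e-6
f = 379960 (f = 59360 + (-51528 + 464² + 338*464) = 59360 + (-51528 + 215296 + 156832) = 59360 + 320600 = 379960)
((59*(-19))*63)/a + f/(-246149 - 249643) = ((59*(-19))*63)/(-1/421619) + 379960/(-246149 - 249643) = -1121*63*(-421619) + 379960/(-495792) = -70623*(-421619) + 379960*(-1/495792) = 29775998637 - 47495/61974 = 1845337739481943/61974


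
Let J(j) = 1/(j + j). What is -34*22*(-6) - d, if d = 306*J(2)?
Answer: 8823/2 ≈ 4411.5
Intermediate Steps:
J(j) = 1/(2*j)
d = 153/2 (d = 306*((½)/2) = 306*((½)*(½)) = 306*(¼) = 153/2 ≈ 76.500)
-34*22*(-6) - d = -34*22*(-6) - 1*153/2 = -748*(-6) - 153/2 = 4488 - 153/2 = 8823/2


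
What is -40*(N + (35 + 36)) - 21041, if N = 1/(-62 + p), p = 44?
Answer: -214909/9 ≈ -23879.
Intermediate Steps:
N = -1/18 (N = 1/(-62 + 44) = 1/(-18) = -1/18 ≈ -0.055556)
-40*(N + (35 + 36)) - 21041 = -40*(-1/18 + (35 + 36)) - 21041 = -40*(-1/18 + 71) - 21041 = -40*1277/18 - 21041 = -25540/9 - 21041 = -214909/9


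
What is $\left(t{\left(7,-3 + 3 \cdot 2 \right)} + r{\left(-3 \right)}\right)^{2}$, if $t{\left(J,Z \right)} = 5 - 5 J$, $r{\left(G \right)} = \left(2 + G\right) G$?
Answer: $729$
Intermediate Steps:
$r{\left(G \right)} = G \left(2 + G\right)$
$\left(t{\left(7,-3 + 3 \cdot 2 \right)} + r{\left(-3 \right)}\right)^{2} = \left(\left(5 - 35\right) - 3 \left(2 - 3\right)\right)^{2} = \left(\left(5 - 35\right) - -3\right)^{2} = \left(-30 + 3\right)^{2} = \left(-27\right)^{2} = 729$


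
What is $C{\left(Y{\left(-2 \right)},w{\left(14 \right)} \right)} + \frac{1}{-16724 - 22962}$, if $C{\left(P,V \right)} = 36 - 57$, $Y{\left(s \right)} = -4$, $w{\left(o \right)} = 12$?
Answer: $- \frac{833407}{39686} \approx -21.0$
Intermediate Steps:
$C{\left(P,V \right)} = -21$ ($C{\left(P,V \right)} = 36 - 57 = -21$)
$C{\left(Y{\left(-2 \right)},w{\left(14 \right)} \right)} + \frac{1}{-16724 - 22962} = -21 + \frac{1}{-16724 - 22962} = -21 + \frac{1}{-39686} = -21 - \frac{1}{39686} = - \frac{833407}{39686}$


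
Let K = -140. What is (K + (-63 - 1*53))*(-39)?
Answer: 9984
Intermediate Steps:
(K + (-63 - 1*53))*(-39) = (-140 + (-63 - 1*53))*(-39) = (-140 + (-63 - 53))*(-39) = (-140 - 116)*(-39) = -256*(-39) = 9984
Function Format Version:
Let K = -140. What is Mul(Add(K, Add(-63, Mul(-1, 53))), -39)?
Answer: 9984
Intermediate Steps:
Mul(Add(K, Add(-63, Mul(-1, 53))), -39) = Mul(Add(-140, Add(-63, Mul(-1, 53))), -39) = Mul(Add(-140, Add(-63, -53)), -39) = Mul(Add(-140, -116), -39) = Mul(-256, -39) = 9984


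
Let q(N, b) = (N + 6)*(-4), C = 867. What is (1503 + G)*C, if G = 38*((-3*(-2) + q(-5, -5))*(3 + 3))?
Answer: 1698453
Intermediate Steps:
q(N, b) = -24 - 4*N (q(N, b) = (6 + N)*(-4) = -24 - 4*N)
G = 456 (G = 38*((-3*(-2) + (-24 - 4*(-5)))*(3 + 3)) = 38*((6 + (-24 + 20))*6) = 38*((6 - 4)*6) = 38*(2*6) = 38*12 = 456)
(1503 + G)*C = (1503 + 456)*867 = 1959*867 = 1698453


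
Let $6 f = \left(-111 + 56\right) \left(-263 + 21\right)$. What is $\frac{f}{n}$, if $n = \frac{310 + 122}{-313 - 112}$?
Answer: $- \frac{2828375}{1296} \approx -2182.4$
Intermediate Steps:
$f = \frac{6655}{3}$ ($f = \frac{\left(-111 + 56\right) \left(-263 + 21\right)}{6} = \frac{\left(-55\right) \left(-242\right)}{6} = \frac{1}{6} \cdot 13310 = \frac{6655}{3} \approx 2218.3$)
$n = - \frac{432}{425}$ ($n = \frac{432}{-313 - 112} = \frac{432}{-425} = 432 \left(- \frac{1}{425}\right) = - \frac{432}{425} \approx -1.0165$)
$\frac{f}{n} = \frac{6655}{3 \left(- \frac{432}{425}\right)} = \frac{6655}{3} \left(- \frac{425}{432}\right) = - \frac{2828375}{1296}$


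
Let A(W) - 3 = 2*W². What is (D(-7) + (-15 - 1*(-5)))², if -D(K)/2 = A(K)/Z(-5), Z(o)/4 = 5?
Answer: 40401/100 ≈ 404.01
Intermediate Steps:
Z(o) = 20 (Z(o) = 4*5 = 20)
A(W) = 3 + 2*W²
D(K) = -3/10 - K²/5 (D(K) = -2*(3 + 2*K²)/20 = -2*(3/20 + K²/10) = -3/10 - K²/5)
(D(-7) + (-15 - 1*(-5)))² = ((-3/10 - ⅕*(-7)²) + (-15 - 1*(-5)))² = ((-3/10 - ⅕*49) + (-15 + 5))² = ((-3/10 - 49/5) - 10)² = (-101/10 - 10)² = (-201/10)² = 40401/100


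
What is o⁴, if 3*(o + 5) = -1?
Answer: 65536/81 ≈ 809.09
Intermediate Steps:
o = -16/3 (o = -5 + (⅓)*(-1) = -5 - ⅓ = -16/3 ≈ -5.3333)
o⁴ = (-16/3)⁴ = 65536/81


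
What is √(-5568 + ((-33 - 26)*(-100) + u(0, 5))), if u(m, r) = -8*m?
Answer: 2*√83 ≈ 18.221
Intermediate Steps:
√(-5568 + ((-33 - 26)*(-100) + u(0, 5))) = √(-5568 + ((-33 - 26)*(-100) - 8*0)) = √(-5568 + (-59*(-100) + 0)) = √(-5568 + (5900 + 0)) = √(-5568 + 5900) = √332 = 2*√83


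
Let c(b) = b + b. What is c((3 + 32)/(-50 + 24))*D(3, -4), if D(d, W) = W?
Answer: 140/13 ≈ 10.769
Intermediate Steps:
c(b) = 2*b
c((3 + 32)/(-50 + 24))*D(3, -4) = (2*((3 + 32)/(-50 + 24)))*(-4) = (2*(35/(-26)))*(-4) = (2*(35*(-1/26)))*(-4) = (2*(-35/26))*(-4) = -35/13*(-4) = 140/13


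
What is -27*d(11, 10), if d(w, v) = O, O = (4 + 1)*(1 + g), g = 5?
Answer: -810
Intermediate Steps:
O = 30 (O = (4 + 1)*(1 + 5) = 5*6 = 30)
d(w, v) = 30
-27*d(11, 10) = -27*30 = -810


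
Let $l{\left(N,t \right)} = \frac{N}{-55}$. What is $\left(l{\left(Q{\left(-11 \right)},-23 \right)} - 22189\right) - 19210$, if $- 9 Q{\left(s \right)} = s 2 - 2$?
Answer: $- \frac{6830843}{165} \approx -41399.0$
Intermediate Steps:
$Q{\left(s \right)} = \frac{2}{9} - \frac{2 s}{9}$ ($Q{\left(s \right)} = - \frac{s 2 - 2}{9} = - \frac{2 s - 2}{9} = - \frac{-2 + 2 s}{9} = \frac{2}{9} - \frac{2 s}{9}$)
$l{\left(N,t \right)} = - \frac{N}{55}$ ($l{\left(N,t \right)} = N \left(- \frac{1}{55}\right) = - \frac{N}{55}$)
$\left(l{\left(Q{\left(-11 \right)},-23 \right)} - 22189\right) - 19210 = \left(- \frac{\frac{2}{9} - - \frac{22}{9}}{55} - 22189\right) - 19210 = \left(- \frac{\frac{2}{9} + \frac{22}{9}}{55} - 22189\right) - 19210 = \left(\left(- \frac{1}{55}\right) \frac{8}{3} - 22189\right) - 19210 = \left(- \frac{8}{165} - 22189\right) - 19210 = - \frac{3661193}{165} - 19210 = - \frac{6830843}{165}$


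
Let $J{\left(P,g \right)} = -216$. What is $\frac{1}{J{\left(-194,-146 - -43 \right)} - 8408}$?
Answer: $- \frac{1}{8624} \approx -0.00011596$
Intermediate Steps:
$\frac{1}{J{\left(-194,-146 - -43 \right)} - 8408} = \frac{1}{-216 - 8408} = \frac{1}{-8624} = - \frac{1}{8624}$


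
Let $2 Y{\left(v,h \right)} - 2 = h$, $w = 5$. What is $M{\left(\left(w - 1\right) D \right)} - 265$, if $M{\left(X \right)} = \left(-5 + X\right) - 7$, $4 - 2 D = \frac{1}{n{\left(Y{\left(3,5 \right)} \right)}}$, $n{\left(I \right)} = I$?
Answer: $- \frac{1887}{7} \approx -269.57$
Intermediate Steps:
$Y{\left(v,h \right)} = 1 + \frac{h}{2}$
$D = \frac{13}{7}$ ($D = 2 - \frac{1}{2 \left(1 + \frac{1}{2} \cdot 5\right)} = 2 - \frac{1}{2 \left(1 + \frac{5}{2}\right)} = 2 - \frac{1}{2 \cdot \frac{7}{2}} = 2 - \frac{1}{7} = \frac{13}{7} \approx 1.8571$)
$M{\left(X \right)} = -12 + X$
$M{\left(\left(w - 1\right) D \right)} - 265 = \left(-12 + \left(5 - 1\right) \frac{13}{7}\right) - 265 = \left(-12 + 4 \cdot \frac{13}{7}\right) - 265 = \left(-12 + \frac{52}{7}\right) - 265 = - \frac{32}{7} - 265 = - \frac{1887}{7}$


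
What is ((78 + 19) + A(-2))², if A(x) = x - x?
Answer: 9409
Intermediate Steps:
A(x) = 0
((78 + 19) + A(-2))² = ((78 + 19) + 0)² = (97 + 0)² = 97² = 9409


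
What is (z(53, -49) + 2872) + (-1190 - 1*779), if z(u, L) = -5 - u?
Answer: 845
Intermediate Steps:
(z(53, -49) + 2872) + (-1190 - 1*779) = ((-5 - 1*53) + 2872) + (-1190 - 1*779) = ((-5 - 53) + 2872) + (-1190 - 779) = (-58 + 2872) - 1969 = 2814 - 1969 = 845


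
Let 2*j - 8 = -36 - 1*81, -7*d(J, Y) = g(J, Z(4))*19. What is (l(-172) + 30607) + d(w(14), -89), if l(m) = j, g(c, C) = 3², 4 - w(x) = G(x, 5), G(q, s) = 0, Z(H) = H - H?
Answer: 427393/14 ≈ 30528.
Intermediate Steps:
Z(H) = 0
w(x) = 4 (w(x) = 4 - 1*0 = 4 + 0 = 4)
g(c, C) = 9
d(J, Y) = -171/7 (d(J, Y) = -9*19/7 = -⅐*171 = -171/7)
j = -109/2 (j = 4 + (-36 - 1*81)/2 = 4 + (-36 - 81)/2 = 4 + (½)*(-117) = 4 - 117/2 = -109/2 ≈ -54.500)
l(m) = -109/2
(l(-172) + 30607) + d(w(14), -89) = (-109/2 + 30607) - 171/7 = 61105/2 - 171/7 = 427393/14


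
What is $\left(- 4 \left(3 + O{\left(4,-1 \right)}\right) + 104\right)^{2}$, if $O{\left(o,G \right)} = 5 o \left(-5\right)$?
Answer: $242064$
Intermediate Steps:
$O{\left(o,G \right)} = - 25 o$
$\left(- 4 \left(3 + O{\left(4,-1 \right)}\right) + 104\right)^{2} = \left(- 4 \left(3 - 100\right) + 104\right)^{2} = \left(\left(-4\right) \left(-97\right) + 104\right)^{2} = \left(388 + 104\right)^{2} = 492^{2} = 242064$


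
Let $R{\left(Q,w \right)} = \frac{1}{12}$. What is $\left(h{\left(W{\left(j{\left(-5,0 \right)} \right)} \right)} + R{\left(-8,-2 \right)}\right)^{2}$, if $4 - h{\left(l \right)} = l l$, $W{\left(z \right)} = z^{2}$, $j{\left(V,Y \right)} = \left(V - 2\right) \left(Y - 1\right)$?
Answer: $\frac{827310169}{144} \approx 5.7452 \cdot 10^{6}$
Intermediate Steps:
$R{\left(Q,w \right)} = \frac{1}{12}$
$j{\left(V,Y \right)} = \left(-1 + Y\right) \left(-2 + V\right)$ ($j{\left(V,Y \right)} = \left(-2 + V\right) \left(-1 + Y\right) = \left(-1 + Y\right) \left(-2 + V\right)$)
$h{\left(l \right)} = 4 - l^{2}$ ($h{\left(l \right)} = 4 - l l = 4 - l^{2}$)
$\left(h{\left(W{\left(j{\left(-5,0 \right)} \right)} \right)} + R{\left(-8,-2 \right)}\right)^{2} = \left(\left(4 - \left(\left(2 - -5 - 0 - 0\right)^{2}\right)^{2}\right) + \frac{1}{12}\right)^{2} = \left(\left(4 - \left(\left(2 + 5 + 0 + 0\right)^{2}\right)^{2}\right) + \frac{1}{12}\right)^{2} = \left(\left(4 - \left(7^{2}\right)^{2}\right) + \frac{1}{12}\right)^{2} = \left(\left(4 - 49^{2}\right) + \frac{1}{12}\right)^{2} = \left(\left(4 - 2401\right) + \frac{1}{12}\right)^{2} = \left(-2397 + \frac{1}{12}\right)^{2} = \left(- \frac{28763}{12}\right)^{2} = \frac{827310169}{144}$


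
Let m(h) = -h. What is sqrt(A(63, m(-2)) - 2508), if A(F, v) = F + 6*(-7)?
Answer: I*sqrt(2487) ≈ 49.87*I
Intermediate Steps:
A(F, v) = -42 + F (A(F, v) = F - 42 = -42 + F)
sqrt(A(63, m(-2)) - 2508) = sqrt((-42 + 63) - 2508) = sqrt(21 - 2508) = sqrt(-2487) = I*sqrt(2487)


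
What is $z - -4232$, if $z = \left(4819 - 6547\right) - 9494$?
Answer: $-6990$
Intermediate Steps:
$z = -11222$ ($z = -1728 - 9494 = -11222$)
$z - -4232 = -11222 - -4232 = -11222 + 4232 = -6990$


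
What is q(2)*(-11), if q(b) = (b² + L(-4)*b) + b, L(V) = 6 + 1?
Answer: -220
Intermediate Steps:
L(V) = 7
q(b) = b² + 8*b (q(b) = (b² + 7*b) + b = b² + 8*b)
q(2)*(-11) = (2*(8 + 2))*(-11) = (2*10)*(-11) = 20*(-11) = -220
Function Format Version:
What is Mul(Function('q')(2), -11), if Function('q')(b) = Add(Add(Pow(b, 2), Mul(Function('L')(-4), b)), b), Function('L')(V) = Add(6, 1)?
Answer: -220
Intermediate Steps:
Function('L')(V) = 7
Function('q')(b) = Add(Pow(b, 2), Mul(8, b)) (Function('q')(b) = Add(Add(Pow(b, 2), Mul(7, b)), b) = Add(Pow(b, 2), Mul(8, b)))
Mul(Function('q')(2), -11) = Mul(Mul(2, Add(8, 2)), -11) = Mul(Mul(2, 10), -11) = Mul(20, -11) = -220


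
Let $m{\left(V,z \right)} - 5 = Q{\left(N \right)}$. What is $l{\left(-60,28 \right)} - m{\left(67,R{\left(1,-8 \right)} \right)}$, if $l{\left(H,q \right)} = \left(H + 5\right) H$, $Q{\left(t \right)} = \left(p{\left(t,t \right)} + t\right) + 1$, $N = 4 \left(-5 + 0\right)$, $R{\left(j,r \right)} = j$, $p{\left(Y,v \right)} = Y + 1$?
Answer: $3333$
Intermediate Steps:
$p{\left(Y,v \right)} = 1 + Y$
$N = -20$ ($N = 4 \left(-5\right) = -20$)
$Q{\left(t \right)} = 2 + 2 t$ ($Q{\left(t \right)} = \left(\left(1 + t\right) + t\right) + 1 = \left(1 + 2 t\right) + 1 = 2 + 2 t$)
$m{\left(V,z \right)} = -33$ ($m{\left(V,z \right)} = 5 + \left(2 + 2 \left(-20\right)\right) = 5 + \left(2 - 40\right) = 5 - 38 = -33$)
$l{\left(H,q \right)} = H \left(5 + H\right)$ ($l{\left(H,q \right)} = \left(5 + H\right) H = H \left(5 + H\right)$)
$l{\left(-60,28 \right)} - m{\left(67,R{\left(1,-8 \right)} \right)} = - 60 \left(5 - 60\right) - -33 = \left(-60\right) \left(-55\right) + 33 = 3300 + 33 = 3333$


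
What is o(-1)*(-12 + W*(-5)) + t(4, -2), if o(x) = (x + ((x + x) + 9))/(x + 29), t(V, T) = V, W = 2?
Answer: -5/7 ≈ -0.71429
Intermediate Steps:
o(x) = (9 + 3*x)/(29 + x) (o(x) = (x + (2*x + 9))/(29 + x) = (x + (9 + 2*x))/(29 + x) = (9 + 3*x)/(29 + x))
o(-1)*(-12 + W*(-5)) + t(4, -2) = (3*(3 - 1)/(29 - 1))*(-12 + 2*(-5)) + 4 = (3*2/28)*(-12 - 10) + 4 = (3*(1/28)*2)*(-22) + 4 = (3/14)*(-22) + 4 = -33/7 + 4 = -5/7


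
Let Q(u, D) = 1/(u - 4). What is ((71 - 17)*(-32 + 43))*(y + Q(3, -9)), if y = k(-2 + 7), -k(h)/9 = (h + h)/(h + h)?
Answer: -5940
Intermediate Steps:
Q(u, D) = 1/(-4 + u)
k(h) = -9 (k(h) = -9*(h + h)/(h + h) = -9*2*h/(2*h) = -9*2*h*1/(2*h) = -9*1 = -9)
y = -9
((71 - 17)*(-32 + 43))*(y + Q(3, -9)) = ((71 - 17)*(-32 + 43))*(-9 + 1/(-4 + 3)) = (54*11)*(-9 + 1/(-1)) = 594*(-9 - 1) = 594*(-10) = -5940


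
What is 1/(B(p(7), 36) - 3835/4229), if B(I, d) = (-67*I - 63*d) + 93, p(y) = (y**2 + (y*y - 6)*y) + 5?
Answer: -4229/109788675 ≈ -3.8519e-5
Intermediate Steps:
p(y) = 5 + y**2 + y*(-6 + y**2) (p(y) = (y**2 + (y**2 - 6)*y) + 5 = (y**2 + (-6 + y**2)*y) + 5 = (y**2 + y*(-6 + y**2)) + 5 = 5 + y**2 + y*(-6 + y**2))
B(I, d) = 93 - 67*I - 63*d
1/(B(p(7), 36) - 3835/4229) = 1/((93 - 67*(5 + 7**2 + 7**3 - 6*7) - 63*36) - 3835/4229) = 1/((93 - 67*(5 + 49 + 343 - 42) - 2268) - 3835*1/4229) = 1/((93 - 67*355 - 2268) - 3835/4229) = 1/((93 - 23785 - 2268) - 3835/4229) = 1/(-25960 - 3835/4229) = 1/(-109788675/4229) = -4229/109788675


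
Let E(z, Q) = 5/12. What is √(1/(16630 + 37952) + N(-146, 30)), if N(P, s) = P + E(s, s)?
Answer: I*√433721043987/54582 ≈ 12.066*I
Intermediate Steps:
E(z, Q) = 5/12 (E(z, Q) = 5*(1/12) = 5/12)
N(P, s) = 5/12 + P (N(P, s) = P + 5/12 = 5/12 + P)
√(1/(16630 + 37952) + N(-146, 30)) = √(1/(16630 + 37952) + (5/12 - 146)) = √(1/54582 - 1747/12) = √(-15892457/109164) = I*√433721043987/54582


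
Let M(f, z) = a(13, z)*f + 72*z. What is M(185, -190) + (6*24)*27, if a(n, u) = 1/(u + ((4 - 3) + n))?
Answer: -1723577/176 ≈ -9793.0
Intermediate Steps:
a(n, u) = 1/(1 + n + u) (a(n, u) = 1/(u + (1 + n)) = 1/(1 + n + u))
M(f, z) = 72*z + f/(14 + z) (M(f, z) = f/(1 + 13 + z) + 72*z = f/(14 + z) + 72*z = 72*z + f/(14 + z))
M(185, -190) + (6*24)*27 = (185 + 72*(-190)*(14 - 190))/(14 - 190) + (6*24)*27 = (185 + 72*(-190)*(-176))/(-176) + 144*27 = -(185 + 2407680)/176 + 3888 = -1/176*2407865 + 3888 = -2407865/176 + 3888 = -1723577/176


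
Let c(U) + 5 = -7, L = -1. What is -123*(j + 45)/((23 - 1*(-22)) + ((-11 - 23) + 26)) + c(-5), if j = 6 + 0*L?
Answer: -6717/37 ≈ -181.54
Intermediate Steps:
c(U) = -12 (c(U) = -5 - 7 = -12)
j = 6 (j = 6 + 0*(-1) = 6 + 0 = 6)
-123*(j + 45)/((23 - 1*(-22)) + ((-11 - 23) + 26)) + c(-5) = -123*(6 + 45)/((23 - 1*(-22)) + ((-11 - 23) + 26)) - 12 = -6273/((23 + 22) + (-34 + 26)) - 12 = -6273/(45 - 8) - 12 = -6273/37 - 12 = -6717/37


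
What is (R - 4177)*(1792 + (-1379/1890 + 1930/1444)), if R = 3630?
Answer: -47787396353/48735 ≈ -9.8056e+5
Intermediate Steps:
(R - 4177)*(1792 + (-1379/1890 + 1930/1444)) = (3630 - 4177)*(1792 + (-1379/1890 + 1930/1444)) = -547*(1792 + (-1379*1/1890 + 1930*(1/1444))) = -547*(1792 + (-197/270 + 965/722)) = -547*(1792 + 29579/48735) = -547*87362699/48735 = -47787396353/48735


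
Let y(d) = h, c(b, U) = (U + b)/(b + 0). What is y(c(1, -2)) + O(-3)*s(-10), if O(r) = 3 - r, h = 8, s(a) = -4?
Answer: -16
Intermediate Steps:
c(b, U) = (U + b)/b
y(d) = 8
y(c(1, -2)) + O(-3)*s(-10) = 8 + (3 - 1*(-3))*(-4) = 8 + (3 + 3)*(-4) = 8 + 6*(-4) = 8 - 24 = -16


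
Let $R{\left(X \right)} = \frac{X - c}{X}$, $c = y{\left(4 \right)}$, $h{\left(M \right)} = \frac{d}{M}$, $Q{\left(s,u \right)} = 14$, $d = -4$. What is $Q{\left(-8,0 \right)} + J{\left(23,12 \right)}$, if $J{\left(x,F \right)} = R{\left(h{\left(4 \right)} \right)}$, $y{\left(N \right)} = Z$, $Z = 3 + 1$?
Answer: $19$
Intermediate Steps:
$Z = 4$
$h{\left(M \right)} = - \frac{4}{M}$
$y{\left(N \right)} = 4$
$c = 4$
$R{\left(X \right)} = \frac{-4 + X}{X}$ ($R{\left(X \right)} = \frac{X - 4}{X} = \frac{-4 + X}{X}$)
$J{\left(x,F \right)} = 5$ ($J{\left(x,F \right)} = \frac{-4 - \frac{4}{4}}{\left(-4\right) \frac{1}{4}} = \frac{-4 - 1}{\left(-4\right) \frac{1}{4}} = \frac{-4 - 1}{-1} = \left(-1\right) \left(-5\right) = 5$)
$Q{\left(-8,0 \right)} + J{\left(23,12 \right)} = 14 + 5 = 19$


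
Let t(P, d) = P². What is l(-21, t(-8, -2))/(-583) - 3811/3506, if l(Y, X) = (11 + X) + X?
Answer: -2709147/2043998 ≈ -1.3254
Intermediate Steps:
l(Y, X) = 11 + 2*X
l(-21, t(-8, -2))/(-583) - 3811/3506 = (11 + 2*(-8)²)/(-583) - 3811/3506 = (11 + 2*64)*(-1/583) - 3811*1/3506 = (11 + 128)*(-1/583) - 3811/3506 = 139*(-1/583) - 3811/3506 = -139/583 - 3811/3506 = -2709147/2043998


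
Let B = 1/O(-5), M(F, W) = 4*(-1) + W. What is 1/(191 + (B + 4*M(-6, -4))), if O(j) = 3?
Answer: 3/478 ≈ 0.0062762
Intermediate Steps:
M(F, W) = -4 + W
B = ⅓ (B = 1/3 = ⅓ ≈ 0.33333)
1/(191 + (B + 4*M(-6, -4))) = 1/(191 + (⅓ + 4*(-4 - 4))) = 1/(191 + (⅓ + 4*(-8))) = 1/(191 + (⅓ - 32)) = 1/(191 - 95/3) = 1/(478/3) = 3/478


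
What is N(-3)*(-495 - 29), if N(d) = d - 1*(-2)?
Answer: 524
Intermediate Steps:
N(d) = 2 + d (N(d) = d + 2 = 2 + d)
N(-3)*(-495 - 29) = (2 - 3)*(-495 - 29) = -1*(-524) = 524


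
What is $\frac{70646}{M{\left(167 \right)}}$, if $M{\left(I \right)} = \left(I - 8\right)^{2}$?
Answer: $\frac{70646}{25281} \approx 2.7944$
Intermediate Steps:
$M{\left(I \right)} = \left(-8 + I\right)^{2}$
$\frac{70646}{M{\left(167 \right)}} = \frac{70646}{\left(-8 + 167\right)^{2}} = \frac{70646}{159^{2}} = \frac{70646}{25281}$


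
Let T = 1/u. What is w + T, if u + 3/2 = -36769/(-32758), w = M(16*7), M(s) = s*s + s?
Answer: 78248325/6184 ≈ 12653.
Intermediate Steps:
M(s) = s + s² (M(s) = s² + s = s + s²)
w = 12656 (w = (16*7)*(1 + 16*7) = 112*(1 + 112) = 112*113 = 12656)
u = -6184/16379 (u = -3/2 - 36769/(-32758) = -3/2 - 36769*(-1/32758) = -3/2 + 36769/32758 = -6184/16379 ≈ -0.37756)
T = -16379/6184 (T = 1/(-6184/16379) = -16379/6184 ≈ -2.6486)
w + T = 12656 - 16379/6184 = 78248325/6184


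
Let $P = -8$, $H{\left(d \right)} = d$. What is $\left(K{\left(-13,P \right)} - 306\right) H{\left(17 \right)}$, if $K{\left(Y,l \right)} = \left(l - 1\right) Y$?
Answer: $-3213$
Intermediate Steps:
$K{\left(Y,l \right)} = Y \left(-1 + l\right)$ ($K{\left(Y,l \right)} = \left(-1 + l\right) Y = Y \left(-1 + l\right)$)
$\left(K{\left(-13,P \right)} - 306\right) H{\left(17 \right)} = \left(- 13 \left(-1 - 8\right) - 306\right) 17 = \left(\left(-13\right) \left(-9\right) - 306\right) 17 = \left(117 - 306\right) 17 = \left(-189\right) 17 = -3213$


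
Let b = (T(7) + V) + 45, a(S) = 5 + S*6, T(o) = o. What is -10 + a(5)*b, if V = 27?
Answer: 2755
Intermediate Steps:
a(S) = 5 + 6*S
b = 79 (b = (7 + 27) + 45 = 34 + 45 = 79)
-10 + a(5)*b = -10 + (5 + 6*5)*79 = -10 + (5 + 30)*79 = -10 + 35*79 = -10 + 2765 = 2755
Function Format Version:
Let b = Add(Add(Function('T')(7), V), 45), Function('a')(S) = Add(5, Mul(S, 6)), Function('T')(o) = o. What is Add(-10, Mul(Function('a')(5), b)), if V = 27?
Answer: 2755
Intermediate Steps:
Function('a')(S) = Add(5, Mul(6, S))
b = 79 (b = Add(Add(7, 27), 45) = Add(34, 45) = 79)
Add(-10, Mul(Function('a')(5), b)) = Add(-10, Mul(Add(5, Mul(6, 5)), 79)) = Add(-10, Mul(Add(5, 30), 79)) = Add(-10, Mul(35, 79)) = Add(-10, 2765) = 2755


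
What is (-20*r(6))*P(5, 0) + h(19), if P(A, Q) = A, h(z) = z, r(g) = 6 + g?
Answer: -1181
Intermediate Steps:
(-20*r(6))*P(5, 0) + h(19) = -20*(6 + 6)*5 + 19 = -20*12*5 + 19 = -240*5 + 19 = -1200 + 19 = -1181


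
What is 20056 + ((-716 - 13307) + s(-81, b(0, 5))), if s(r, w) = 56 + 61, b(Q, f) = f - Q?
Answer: 6150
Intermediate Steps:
s(r, w) = 117
20056 + ((-716 - 13307) + s(-81, b(0, 5))) = 20056 + ((-716 - 13307) + 117) = 20056 + (-14023 + 117) = 20056 - 13906 = 6150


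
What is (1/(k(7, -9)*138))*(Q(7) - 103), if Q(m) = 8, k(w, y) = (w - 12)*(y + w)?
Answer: -19/276 ≈ -0.068841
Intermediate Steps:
k(w, y) = (-12 + w)*(w + y)
(1/(k(7, -9)*138))*(Q(7) - 103) = (1/((7² - 12*7 - 12*(-9) + 7*(-9))*138))*(8 - 103) = ((1/138)/(49 - 84 + 108 - 63))*(-95) = ((1/138)/10)*(-95) = ((⅒)*(1/138))*(-95) = (1/1380)*(-95) = -19/276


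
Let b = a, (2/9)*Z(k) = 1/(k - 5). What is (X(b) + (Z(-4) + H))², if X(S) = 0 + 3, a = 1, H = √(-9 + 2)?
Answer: -¾ + 5*I*√7 ≈ -0.75 + 13.229*I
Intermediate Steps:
H = I*√7 (H = √(-7) = I*√7 ≈ 2.6458*I)
Z(k) = 9/(2*(-5 + k)) (Z(k) = 9/(2*(k - 5)) = 9/(2*(-5 + k)))
b = 1
X(S) = 3
(X(b) + (Z(-4) + H))² = (3 + (9/(2*(-5 - 4)) + I*√7))² = (3 + ((9/2)/(-9) + I*√7))² = (3 + ((9/2)*(-⅑) + I*√7))² = (3 + (-½ + I*√7))² = (5/2 + I*√7)²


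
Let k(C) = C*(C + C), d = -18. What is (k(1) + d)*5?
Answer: -80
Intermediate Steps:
k(C) = 2*C**2 (k(C) = C*(2*C) = 2*C**2)
(k(1) + d)*5 = (2*1**2 - 18)*5 = (2*1 - 18)*5 = (2 - 18)*5 = -16*5 = -80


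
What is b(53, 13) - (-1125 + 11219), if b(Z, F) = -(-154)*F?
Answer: -8092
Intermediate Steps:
b(Z, F) = 154*F
b(53, 13) - (-1125 + 11219) = 154*13 - (-1125 + 11219) = 2002 - 1*10094 = 2002 - 10094 = -8092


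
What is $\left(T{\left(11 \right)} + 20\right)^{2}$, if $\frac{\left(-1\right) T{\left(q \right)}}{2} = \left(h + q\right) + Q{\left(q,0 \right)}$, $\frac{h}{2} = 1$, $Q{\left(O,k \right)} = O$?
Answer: $784$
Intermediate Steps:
$h = 2$ ($h = 2 \cdot 1 = 2$)
$T{\left(q \right)} = -4 - 4 q$ ($T{\left(q \right)} = - 2 \left(\left(2 + q\right) + q\right) = - 2 \left(2 + 2 q\right) = -4 - 4 q$)
$\left(T{\left(11 \right)} + 20\right)^{2} = \left(\left(-4 - 44\right) + 20\right)^{2} = \left(-48 + 20\right)^{2} = \left(-28\right)^{2} = 784$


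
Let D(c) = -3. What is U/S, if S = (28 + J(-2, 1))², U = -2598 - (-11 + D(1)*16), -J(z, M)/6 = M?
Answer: -2539/484 ≈ -5.2459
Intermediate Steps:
J(z, M) = -6*M
U = -2539 (U = -2598 - (-11 - 3*16) = -2598 - (-11 - 48) = -2598 - 1*(-59) = -2598 + 59 = -2539)
S = 484 (S = (28 - 6*1)² = (28 - 6)² = 22² = 484)
U/S = -2539/484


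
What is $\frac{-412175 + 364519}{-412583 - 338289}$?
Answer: $\frac{5957}{93859} \approx 0.063468$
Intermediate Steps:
$\frac{-412175 + 364519}{-412583 - 338289} = - \frac{47656}{-750872} = \left(-47656\right) \left(- \frac{1}{750872}\right) = \frac{5957}{93859}$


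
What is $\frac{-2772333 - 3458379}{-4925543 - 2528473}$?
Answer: $\frac{259613}{310584} \approx 0.83589$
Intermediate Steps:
$\frac{-2772333 - 3458379}{-4925543 - 2528473} = - \frac{6230712}{-7454016} = \left(-6230712\right) \left(- \frac{1}{7454016}\right) = \frac{259613}{310584}$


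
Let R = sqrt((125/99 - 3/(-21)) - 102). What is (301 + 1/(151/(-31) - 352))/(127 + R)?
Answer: 293070645252/124426766867 - 39959184*I*sqrt(335489)/124426766867 ≈ 2.3554 - 0.18601*I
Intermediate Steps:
R = 4*I*sqrt(335489)/231 (R = sqrt((125*(1/99) - 3*(-1/21)) - 102) = sqrt((125/99 + 1/7) - 102) = sqrt(974/693 - 102) = sqrt(-69712/693) = 4*I*sqrt(335489)/231 ≈ 10.03*I)
(301 + 1/(151/(-31) - 352))/(127 + R) = (301 + 1/(151/(-31) - 352))/(127 + 4*I*sqrt(335489)/231) = (301 + 1/(151*(-1/31) - 352))/(127 + 4*I*sqrt(335489)/231) = (301 + 1/(-151/31 - 352))/(127 + 4*I*sqrt(335489)/231) = (301 + 1/(-11063/31))/(127 + 4*I*sqrt(335489)/231) = (301 - 31/11063)/(127 + 4*I*sqrt(335489)/231) = 3329932/(11063*(127 + 4*I*sqrt(335489)/231))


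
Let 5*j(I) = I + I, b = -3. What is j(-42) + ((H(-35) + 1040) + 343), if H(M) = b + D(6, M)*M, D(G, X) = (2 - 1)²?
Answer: 6641/5 ≈ 1328.2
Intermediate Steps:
D(G, X) = 1 (D(G, X) = 1² = 1)
H(M) = -3 + M (H(M) = -3 + 1*M = -3 + M)
j(I) = 2*I/5 (j(I) = (I + I)/5 = (2*I)/5 = 2*I/5)
j(-42) + ((H(-35) + 1040) + 343) = (⅖)*(-42) + (((-3 - 35) + 1040) + 343) = -84/5 + ((-38 + 1040) + 343) = -84/5 + (1002 + 343) = -84/5 + 1345 = 6641/5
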